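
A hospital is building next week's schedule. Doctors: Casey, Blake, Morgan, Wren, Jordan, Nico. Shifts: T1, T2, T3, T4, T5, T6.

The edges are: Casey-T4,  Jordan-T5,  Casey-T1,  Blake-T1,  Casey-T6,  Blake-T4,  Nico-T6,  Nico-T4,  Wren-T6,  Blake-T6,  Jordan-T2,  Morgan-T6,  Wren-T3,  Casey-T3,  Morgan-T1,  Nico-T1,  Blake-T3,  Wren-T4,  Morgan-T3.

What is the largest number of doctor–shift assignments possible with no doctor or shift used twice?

A valid assignment of size 5: Casey–T3, Blake–T4, Morgan–T1, Wren–T6, Jordan–T5.
The set {Casey, Blake, Morgan, Wren, Nico} has only 4 neighbours ({T1, T3, T4, T6}), so by Hall's theorem at most 5 of the 6 doctors can be matched.

5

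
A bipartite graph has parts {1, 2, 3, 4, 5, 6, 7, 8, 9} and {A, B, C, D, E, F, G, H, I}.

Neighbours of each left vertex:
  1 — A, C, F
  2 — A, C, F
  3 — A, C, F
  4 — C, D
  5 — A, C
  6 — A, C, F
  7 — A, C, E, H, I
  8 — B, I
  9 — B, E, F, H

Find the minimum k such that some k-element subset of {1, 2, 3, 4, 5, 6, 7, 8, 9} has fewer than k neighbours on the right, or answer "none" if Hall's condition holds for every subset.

4

Take S = {1, 2, 3, 5}. Its neighbourhood is {A, C, F}, so |N(S)| = 3 < |S| = 4.
Every subset of size less than 4 has at least as many neighbours as members, so 4 is the minimum.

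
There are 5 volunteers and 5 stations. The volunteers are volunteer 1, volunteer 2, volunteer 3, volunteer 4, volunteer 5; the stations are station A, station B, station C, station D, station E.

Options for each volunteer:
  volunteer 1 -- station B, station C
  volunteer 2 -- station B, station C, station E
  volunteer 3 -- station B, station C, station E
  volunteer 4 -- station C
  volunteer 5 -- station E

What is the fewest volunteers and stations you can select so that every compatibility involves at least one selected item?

The 3 edges volunteer 1–station C, volunteer 2–station E, volunteer 3–station B form a matching, so any vertex cover needs at least 3 vertices (one per matched edge).
Conversely {station B, station C, station E} meets every edge and has exactly 3 vertices, so 3 is optimal.

3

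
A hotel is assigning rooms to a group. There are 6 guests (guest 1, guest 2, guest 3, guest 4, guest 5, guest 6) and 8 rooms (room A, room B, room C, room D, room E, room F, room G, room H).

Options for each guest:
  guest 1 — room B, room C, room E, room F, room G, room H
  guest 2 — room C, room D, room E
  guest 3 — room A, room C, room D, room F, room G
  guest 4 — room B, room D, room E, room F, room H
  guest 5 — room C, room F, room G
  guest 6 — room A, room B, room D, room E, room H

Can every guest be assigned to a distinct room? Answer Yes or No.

For example, pair guest 1-room C, guest 2-room E, guest 3-room A, guest 4-room F, guest 5-room G, guest 6-room D.
Every guest is matched, so this matching saturates all of them.

Yes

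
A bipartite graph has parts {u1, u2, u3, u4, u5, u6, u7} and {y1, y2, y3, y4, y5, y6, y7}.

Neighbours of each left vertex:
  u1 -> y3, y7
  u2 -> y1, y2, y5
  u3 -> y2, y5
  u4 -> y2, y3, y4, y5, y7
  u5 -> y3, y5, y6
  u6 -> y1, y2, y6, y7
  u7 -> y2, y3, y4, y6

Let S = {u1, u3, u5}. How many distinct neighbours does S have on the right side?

5

The union of neighbours of {u1, u3, u5} is {y2, y3, y5, y6, y7}, which has 5 elements.
Since |N(S)| = 5 ≥ |S| = 3, Hall's condition holds for this subset.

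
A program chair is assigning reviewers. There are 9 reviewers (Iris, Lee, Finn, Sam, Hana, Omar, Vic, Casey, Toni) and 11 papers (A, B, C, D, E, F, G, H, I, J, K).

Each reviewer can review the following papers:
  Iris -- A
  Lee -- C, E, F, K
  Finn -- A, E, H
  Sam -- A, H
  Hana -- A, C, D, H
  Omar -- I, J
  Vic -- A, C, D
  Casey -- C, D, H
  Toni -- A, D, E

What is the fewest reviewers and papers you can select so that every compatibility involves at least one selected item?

A maximum matching has 7 edges (e.g. Iris–A, Lee–F, Finn–E, Sam–H, Hana–D, Omar–J, Vic–C).
By König's theorem the minimum vertex cover has the same size. One such cover is {Lee, Omar, A, C, D, E, H}.

7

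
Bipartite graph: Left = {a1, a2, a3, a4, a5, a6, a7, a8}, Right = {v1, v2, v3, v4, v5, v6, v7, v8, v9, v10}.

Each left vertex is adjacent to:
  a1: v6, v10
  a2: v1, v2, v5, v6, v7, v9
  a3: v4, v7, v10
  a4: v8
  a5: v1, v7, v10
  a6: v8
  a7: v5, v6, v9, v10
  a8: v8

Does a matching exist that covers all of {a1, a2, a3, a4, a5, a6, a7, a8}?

The set {a4, a6, a8} has only 1 neighbour ({v8}), so by Hall's theorem at most 6 of the 8 left vertices can be matched.
Hence no matching covers every left vertex.

No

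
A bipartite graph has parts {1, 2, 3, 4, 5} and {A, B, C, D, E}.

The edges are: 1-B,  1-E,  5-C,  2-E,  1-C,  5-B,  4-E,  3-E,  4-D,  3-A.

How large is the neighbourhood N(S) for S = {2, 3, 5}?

The union of neighbours of {2, 3, 5} is {A, B, C, E}, which has 4 elements.
Since |N(S)| = 4 ≥ |S| = 3, Hall's condition holds for this subset.

4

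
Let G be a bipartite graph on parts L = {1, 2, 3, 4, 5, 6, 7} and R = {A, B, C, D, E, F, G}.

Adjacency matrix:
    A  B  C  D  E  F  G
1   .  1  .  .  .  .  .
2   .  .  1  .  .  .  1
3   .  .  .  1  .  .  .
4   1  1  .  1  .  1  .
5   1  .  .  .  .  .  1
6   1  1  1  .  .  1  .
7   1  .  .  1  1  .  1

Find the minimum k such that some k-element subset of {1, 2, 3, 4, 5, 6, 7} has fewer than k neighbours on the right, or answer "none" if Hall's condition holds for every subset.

A matching saturating every left vertex exists, for instance 1→B, 2→C, 3→D, 4→A, 5→G, 6→F, 7→E.
By Hall's marriage theorem, this means |N(S)| ≥ |S| for every subset S, so no violating subset exists.

none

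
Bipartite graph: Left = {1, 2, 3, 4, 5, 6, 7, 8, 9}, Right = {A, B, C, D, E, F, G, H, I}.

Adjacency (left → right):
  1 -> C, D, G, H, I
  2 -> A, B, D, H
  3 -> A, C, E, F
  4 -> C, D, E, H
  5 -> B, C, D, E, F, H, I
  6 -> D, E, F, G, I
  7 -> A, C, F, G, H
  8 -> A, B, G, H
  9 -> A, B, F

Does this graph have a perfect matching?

For example, pair 1→H, 2→D, 3→F, 4→C, 5→E, 6→I, 7→A, 8→G, 9→B.
All 9 left vertices are covered.

Yes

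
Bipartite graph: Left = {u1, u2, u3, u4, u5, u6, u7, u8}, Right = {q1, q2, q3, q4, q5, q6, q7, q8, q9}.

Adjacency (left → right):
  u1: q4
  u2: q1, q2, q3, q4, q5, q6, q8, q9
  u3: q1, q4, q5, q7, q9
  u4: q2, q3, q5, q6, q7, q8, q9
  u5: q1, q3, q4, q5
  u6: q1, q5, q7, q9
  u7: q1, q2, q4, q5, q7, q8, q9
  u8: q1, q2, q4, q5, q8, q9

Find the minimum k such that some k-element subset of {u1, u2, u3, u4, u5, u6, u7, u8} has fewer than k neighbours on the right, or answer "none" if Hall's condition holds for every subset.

A matching saturating every left vertex exists, for instance u1→q4, u2→q6, u3→q1, u4→q8, u5→q3, u6→q5, u7→q7, u8→q9.
By Hall's marriage theorem, this means |N(S)| ≥ |S| for every subset S, so no violating subset exists.

none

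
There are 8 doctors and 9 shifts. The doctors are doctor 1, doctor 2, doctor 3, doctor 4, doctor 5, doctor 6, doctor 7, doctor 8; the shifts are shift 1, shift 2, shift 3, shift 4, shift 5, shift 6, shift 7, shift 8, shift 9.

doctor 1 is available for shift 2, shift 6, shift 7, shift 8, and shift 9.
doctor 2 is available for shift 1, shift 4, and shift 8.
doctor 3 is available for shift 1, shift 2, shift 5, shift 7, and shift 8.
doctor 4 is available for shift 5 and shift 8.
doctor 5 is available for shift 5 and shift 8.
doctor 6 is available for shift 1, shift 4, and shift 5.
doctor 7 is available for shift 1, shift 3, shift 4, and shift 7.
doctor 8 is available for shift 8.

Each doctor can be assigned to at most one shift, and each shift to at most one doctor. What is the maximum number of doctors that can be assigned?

A valid assignment of size 7: doctor 1→shift 6, doctor 2→shift 1, doctor 3→shift 7, doctor 4→shift 8, doctor 5→shift 5, doctor 6→shift 4, doctor 7→shift 3.
The set {doctor 4, doctor 5, doctor 8} has only 2 neighbours ({shift 5, shift 8}), so by Hall's theorem at most 7 of the 8 doctors can be matched.

7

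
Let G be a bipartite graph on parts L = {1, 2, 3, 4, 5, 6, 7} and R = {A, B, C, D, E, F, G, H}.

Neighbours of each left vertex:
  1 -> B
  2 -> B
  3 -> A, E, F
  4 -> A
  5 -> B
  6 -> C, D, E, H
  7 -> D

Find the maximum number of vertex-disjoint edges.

A valid assignment of size 5: 1–B, 3–F, 4–A, 6–E, 7–D.
The set {1, 2, 5} has only 1 neighbour ({B}), so by Hall's theorem at most 5 of the 7 left vertices can be matched.

5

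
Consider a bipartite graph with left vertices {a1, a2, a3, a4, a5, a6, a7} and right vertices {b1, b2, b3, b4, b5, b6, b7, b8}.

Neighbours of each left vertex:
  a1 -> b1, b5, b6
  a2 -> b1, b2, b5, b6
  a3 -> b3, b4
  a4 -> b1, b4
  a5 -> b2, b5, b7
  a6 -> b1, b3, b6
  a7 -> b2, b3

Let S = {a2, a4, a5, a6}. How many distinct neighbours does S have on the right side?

7

The union of neighbours of {a2, a4, a5, a6} is {b1, b2, b3, b4, b5, b6, b7}, which has 7 elements.
Since |N(S)| = 7 ≥ |S| = 4, Hall's condition holds for this subset.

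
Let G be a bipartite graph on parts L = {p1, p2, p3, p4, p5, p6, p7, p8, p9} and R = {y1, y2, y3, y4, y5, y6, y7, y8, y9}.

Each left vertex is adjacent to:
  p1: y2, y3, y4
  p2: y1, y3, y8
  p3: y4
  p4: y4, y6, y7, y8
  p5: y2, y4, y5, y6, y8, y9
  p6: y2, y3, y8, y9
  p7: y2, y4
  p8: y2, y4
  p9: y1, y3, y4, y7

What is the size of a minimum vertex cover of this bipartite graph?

A maximum matching has 8 edges (e.g. p1–y3, p2–y8, p3–y4, p4–y7, p5–y6, p6–y9, p7–y2, p9–y1).
By König's theorem the minimum vertex cover has the same size. One such cover is {p1, p2, p4, p5, p6, p9, y2, y4}.

8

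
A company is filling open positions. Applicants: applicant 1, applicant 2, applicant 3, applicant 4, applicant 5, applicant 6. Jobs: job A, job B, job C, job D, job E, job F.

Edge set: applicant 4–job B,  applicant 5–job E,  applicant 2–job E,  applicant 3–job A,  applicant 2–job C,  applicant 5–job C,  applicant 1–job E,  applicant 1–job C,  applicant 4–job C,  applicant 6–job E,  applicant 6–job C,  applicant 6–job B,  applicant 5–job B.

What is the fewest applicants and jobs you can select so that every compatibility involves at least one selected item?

{applicant 3, job B, job C, job E} is a vertex cover of size 4: every edge has an endpoint in this set.
No smaller cover exists because applicant 1–job C, applicant 2–job E, applicant 3–job A, applicant 4–job B is a matching of size 4, and a cover must include an endpoint of each of these disjoint edges (König's theorem).

4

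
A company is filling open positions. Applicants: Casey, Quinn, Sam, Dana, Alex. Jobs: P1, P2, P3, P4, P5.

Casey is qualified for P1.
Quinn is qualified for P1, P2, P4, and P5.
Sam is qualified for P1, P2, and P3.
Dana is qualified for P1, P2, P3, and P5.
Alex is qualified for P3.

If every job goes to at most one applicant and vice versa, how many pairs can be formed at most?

A valid assignment of size 5: Casey-P1, Quinn-P4, Sam-P2, Dana-P5, Alex-P3.
This saturates every applicant, so 5 is the maximum.

5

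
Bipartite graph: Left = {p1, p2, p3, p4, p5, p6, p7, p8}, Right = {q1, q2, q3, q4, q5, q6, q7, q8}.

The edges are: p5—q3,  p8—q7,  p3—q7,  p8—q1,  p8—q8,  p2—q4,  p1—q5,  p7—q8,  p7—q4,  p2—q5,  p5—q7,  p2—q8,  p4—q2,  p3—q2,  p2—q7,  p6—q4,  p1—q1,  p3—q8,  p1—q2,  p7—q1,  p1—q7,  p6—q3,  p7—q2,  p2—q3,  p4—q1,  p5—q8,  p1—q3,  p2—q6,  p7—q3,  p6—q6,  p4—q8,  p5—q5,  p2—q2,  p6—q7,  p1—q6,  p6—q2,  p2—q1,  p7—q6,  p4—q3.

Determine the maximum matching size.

8

A valid assignment of size 8: p1–q1, p2–q7, p3–q2, p4–q3, p5–q5, p6–q4, p7–q6, p8–q8.
All 8 left vertices are matched, so no larger matching exists.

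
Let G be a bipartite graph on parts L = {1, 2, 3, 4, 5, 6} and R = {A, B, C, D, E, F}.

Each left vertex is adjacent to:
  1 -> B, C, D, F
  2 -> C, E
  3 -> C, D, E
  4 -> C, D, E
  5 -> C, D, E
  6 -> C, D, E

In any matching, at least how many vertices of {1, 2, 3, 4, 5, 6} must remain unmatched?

2

One maximum matching: 1-B, 2-C, 3-D, 4-E.
The set {2, 3, 4, 5, 6} has only 3 neighbours ({C, D, E}), so by Hall's theorem at most 4 of the 6 left vertices can be matched.
That matches 4 of the 6, leaving 2 unmatched; no matching can do better.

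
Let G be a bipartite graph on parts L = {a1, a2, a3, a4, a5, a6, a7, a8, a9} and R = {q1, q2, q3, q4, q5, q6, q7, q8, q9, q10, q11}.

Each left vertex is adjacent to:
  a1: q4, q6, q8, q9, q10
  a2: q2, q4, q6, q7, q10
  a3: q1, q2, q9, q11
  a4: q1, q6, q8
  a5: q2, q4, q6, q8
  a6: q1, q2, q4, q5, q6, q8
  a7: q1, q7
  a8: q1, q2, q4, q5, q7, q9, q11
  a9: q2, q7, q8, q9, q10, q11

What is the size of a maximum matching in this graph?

For example, pair a1-q8, a2-q10, a3-q11, a4-q1, a5-q2, a6-q6, a7-q7, a8-q4, a9-q9.
All 9 left vertices are matched, so no larger matching exists.

9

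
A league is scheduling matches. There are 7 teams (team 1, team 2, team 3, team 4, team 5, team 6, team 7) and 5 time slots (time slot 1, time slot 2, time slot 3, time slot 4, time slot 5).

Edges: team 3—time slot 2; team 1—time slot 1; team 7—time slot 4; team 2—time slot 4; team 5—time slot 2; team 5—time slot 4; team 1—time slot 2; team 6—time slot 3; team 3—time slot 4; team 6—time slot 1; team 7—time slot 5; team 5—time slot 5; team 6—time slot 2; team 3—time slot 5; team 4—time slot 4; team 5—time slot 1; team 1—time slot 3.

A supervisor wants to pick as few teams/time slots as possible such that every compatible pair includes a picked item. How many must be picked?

5

The 5 edges team 1–time slot 3, team 2–time slot 4, team 3–time slot 5, team 5–time slot 1, team 6–time slot 2 form a matching, so any vertex cover needs at least 5 vertices (one per matched edge).
Conversely {time slot 1, time slot 2, time slot 3, time slot 4, time slot 5} meets every edge and has exactly 5 vertices, so 5 is optimal.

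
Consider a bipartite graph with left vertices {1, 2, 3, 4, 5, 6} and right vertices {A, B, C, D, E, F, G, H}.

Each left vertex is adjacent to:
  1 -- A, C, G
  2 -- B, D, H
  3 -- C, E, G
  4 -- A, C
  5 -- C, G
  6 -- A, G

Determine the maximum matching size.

One maximum matching: 1→G, 2→B, 3→E, 4→A, 5→C.
The set {1, 4, 5, 6} has only 3 neighbours ({A, C, G}), so by Hall's theorem at most 5 of the 6 left vertices can be matched.

5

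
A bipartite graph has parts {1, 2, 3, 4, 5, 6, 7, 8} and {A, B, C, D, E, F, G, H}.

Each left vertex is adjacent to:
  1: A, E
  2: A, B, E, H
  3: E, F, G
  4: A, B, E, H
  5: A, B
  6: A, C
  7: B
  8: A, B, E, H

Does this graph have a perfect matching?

No

The set {1, 2, 4, 5, 7, 8} has only 4 neighbours ({A, B, E, H}), so by Hall's theorem at most 6 of the 8 left vertices can be matched.
Hence no matching covers every left vertex.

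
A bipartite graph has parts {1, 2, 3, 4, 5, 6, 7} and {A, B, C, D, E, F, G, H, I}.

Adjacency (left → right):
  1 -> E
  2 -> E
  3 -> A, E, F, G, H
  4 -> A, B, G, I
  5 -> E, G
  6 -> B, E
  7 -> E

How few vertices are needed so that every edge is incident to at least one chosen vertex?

{3, 4, 5, 6, E} is a vertex cover of size 5: every edge has an endpoint in this set.
No smaller cover exists because 1–E, 3–A, 4–I, 5–G, 6–B is a matching of size 5, and a cover must include an endpoint of each of these disjoint edges (König's theorem).

5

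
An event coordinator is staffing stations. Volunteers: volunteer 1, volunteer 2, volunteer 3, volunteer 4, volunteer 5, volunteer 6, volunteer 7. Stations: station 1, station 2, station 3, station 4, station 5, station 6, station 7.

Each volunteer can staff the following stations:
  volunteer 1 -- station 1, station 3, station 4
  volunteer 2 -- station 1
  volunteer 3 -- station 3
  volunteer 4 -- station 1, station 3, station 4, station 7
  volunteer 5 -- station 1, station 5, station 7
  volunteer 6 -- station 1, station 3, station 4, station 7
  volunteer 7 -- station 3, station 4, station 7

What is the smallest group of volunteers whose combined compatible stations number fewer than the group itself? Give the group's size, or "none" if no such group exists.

5

Take S = {volunteer 1, volunteer 2, volunteer 3, volunteer 4, volunteer 6}. Its neighbourhood is {station 1, station 3, station 4, station 7}, so |N(S)| = 4 < |S| = 5.
Every subset of size less than 5 has at least as many neighbours as members, so 5 is the minimum.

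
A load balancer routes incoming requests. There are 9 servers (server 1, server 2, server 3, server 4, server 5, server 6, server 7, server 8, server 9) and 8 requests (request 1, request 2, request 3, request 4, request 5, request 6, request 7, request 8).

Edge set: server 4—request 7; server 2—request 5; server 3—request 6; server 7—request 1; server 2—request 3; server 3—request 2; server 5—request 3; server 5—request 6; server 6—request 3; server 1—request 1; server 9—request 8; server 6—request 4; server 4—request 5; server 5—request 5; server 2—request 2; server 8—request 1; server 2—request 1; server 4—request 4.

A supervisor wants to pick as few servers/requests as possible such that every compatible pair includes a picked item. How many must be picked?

7

The 7 edges server 1–request 1, server 2–request 5, server 3–request 2, server 4–request 7, server 5–request 6, server 6–request 4, server 9–request 8 form a matching, so any vertex cover needs at least 7 vertices (one per matched edge).
Conversely {server 2, server 3, server 4, server 5, server 6, server 9, request 1} meets every edge and has exactly 7 vertices, so 7 is optimal.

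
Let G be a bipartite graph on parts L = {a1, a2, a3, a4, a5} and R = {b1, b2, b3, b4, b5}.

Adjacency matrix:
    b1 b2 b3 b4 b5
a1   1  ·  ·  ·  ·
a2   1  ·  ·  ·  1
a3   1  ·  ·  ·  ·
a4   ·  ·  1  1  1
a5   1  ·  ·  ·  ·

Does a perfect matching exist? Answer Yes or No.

No

The set {a1, a3, a5} has only 1 neighbour ({b1}), so by Hall's theorem at most 3 of the 5 left vertices can be matched.
Hence no matching covers every left vertex.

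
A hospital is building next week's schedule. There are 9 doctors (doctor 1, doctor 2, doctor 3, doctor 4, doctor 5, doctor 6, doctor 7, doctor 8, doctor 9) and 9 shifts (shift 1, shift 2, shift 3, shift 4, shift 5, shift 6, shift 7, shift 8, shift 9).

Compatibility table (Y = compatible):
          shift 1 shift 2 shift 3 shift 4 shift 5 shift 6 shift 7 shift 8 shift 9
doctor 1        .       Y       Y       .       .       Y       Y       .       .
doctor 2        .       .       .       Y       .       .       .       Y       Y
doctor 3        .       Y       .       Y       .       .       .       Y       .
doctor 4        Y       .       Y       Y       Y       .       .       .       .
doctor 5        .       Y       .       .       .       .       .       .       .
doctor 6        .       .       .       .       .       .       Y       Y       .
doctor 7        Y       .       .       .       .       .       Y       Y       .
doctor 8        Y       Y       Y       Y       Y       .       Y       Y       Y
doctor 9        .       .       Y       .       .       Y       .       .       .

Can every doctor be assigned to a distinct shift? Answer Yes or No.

Yes

One maximum matching: doctor 1→shift 3, doctor 2→shift 9, doctor 3→shift 4, doctor 4→shift 5, doctor 5→shift 2, doctor 6→shift 8, doctor 7→shift 1, doctor 8→shift 7, doctor 9→shift 6.
Every doctor is matched, so this is a perfect matching.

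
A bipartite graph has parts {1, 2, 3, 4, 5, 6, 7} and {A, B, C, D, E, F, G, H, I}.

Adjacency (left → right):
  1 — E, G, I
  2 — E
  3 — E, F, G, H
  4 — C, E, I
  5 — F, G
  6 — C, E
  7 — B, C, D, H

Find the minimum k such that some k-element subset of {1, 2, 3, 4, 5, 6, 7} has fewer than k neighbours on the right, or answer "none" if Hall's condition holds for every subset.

none

A matching saturating every left vertex exists, for instance 1→G, 2→E, 3→H, 4→I, 5→F, 6→C, 7→B.
By Hall's marriage theorem, this means |N(S)| ≥ |S| for every subset S, so no violating subset exists.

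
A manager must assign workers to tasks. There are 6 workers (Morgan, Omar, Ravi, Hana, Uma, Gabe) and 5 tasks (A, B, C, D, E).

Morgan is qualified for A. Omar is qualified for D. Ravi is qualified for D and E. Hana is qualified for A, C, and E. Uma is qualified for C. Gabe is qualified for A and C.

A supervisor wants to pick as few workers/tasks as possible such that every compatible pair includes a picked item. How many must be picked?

{A, C, D, E} is a vertex cover of size 4: every edge has an endpoint in this set.
No smaller cover exists because Morgan–A, Omar–D, Ravi–E, Hana–C is a matching of size 4, and a cover must include an endpoint of each of these disjoint edges (König's theorem).

4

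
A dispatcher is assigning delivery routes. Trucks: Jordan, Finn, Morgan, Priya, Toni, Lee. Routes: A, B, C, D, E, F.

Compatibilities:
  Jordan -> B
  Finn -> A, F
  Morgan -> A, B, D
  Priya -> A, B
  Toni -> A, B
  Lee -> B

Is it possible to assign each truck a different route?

No

The set {Jordan, Priya, Toni, Lee} has only 2 neighbours ({A, B}), so by Hall's theorem at most 4 of the 6 trucks can be matched.
Hence no matching covers every truck.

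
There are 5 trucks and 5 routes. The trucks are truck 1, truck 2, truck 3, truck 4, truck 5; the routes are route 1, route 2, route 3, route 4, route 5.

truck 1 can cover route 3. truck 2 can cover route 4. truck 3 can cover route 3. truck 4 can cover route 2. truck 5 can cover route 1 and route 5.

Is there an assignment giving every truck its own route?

The set {truck 1, truck 3} has only 1 neighbour ({route 3}), so by Hall's theorem at most 4 of the 5 trucks can be matched.
Hence no matching covers every truck.

No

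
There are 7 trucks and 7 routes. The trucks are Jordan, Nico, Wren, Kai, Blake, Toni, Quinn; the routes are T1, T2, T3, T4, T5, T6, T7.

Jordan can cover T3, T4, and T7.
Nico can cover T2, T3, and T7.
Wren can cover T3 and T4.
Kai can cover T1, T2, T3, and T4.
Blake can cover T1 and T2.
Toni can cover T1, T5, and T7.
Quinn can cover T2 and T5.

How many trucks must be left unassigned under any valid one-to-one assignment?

1

For example, pair Jordan-T4, Nico-T7, Wren-T3, Kai-T1, Blake-T2, Toni-T5.
The set {Jordan, Nico, Wren, Kai, Blake, Toni, Quinn} has only 6 neighbours ({T1, T2, T3, T4, T5, T7}), so by Hall's theorem at most 6 of the 7 trucks can be matched.
That matches 6 of the 7, leaving 1 unmatched; no matching can do better.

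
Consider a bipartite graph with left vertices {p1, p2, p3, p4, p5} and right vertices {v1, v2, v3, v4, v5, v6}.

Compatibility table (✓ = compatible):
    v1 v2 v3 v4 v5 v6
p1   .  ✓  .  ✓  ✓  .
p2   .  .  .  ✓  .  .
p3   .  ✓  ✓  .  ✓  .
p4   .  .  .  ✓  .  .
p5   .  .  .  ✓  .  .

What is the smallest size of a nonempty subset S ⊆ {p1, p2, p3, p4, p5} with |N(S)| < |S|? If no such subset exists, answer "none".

Take S = {p2, p4}. Its neighbourhood is {v4}, so |N(S)| = 1 < |S| = 2.
No single vertex violates Hall's condition since each has at least one neighbour, so 2 is the minimum.

2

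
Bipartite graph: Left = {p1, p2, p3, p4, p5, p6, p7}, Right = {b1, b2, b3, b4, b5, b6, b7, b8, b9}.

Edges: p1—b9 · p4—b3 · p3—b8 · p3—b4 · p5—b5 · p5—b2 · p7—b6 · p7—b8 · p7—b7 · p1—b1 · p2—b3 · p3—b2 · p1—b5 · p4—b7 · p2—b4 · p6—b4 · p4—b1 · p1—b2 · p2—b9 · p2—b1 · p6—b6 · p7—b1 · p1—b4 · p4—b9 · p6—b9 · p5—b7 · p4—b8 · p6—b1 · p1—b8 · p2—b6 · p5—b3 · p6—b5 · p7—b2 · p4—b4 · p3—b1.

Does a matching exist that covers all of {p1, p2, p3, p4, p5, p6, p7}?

Yes

One maximum matching: p1-b4, p2-b6, p3-b8, p4-b1, p5-b3, p6-b5, p7-b7.
Every left vertex is matched, so this matching saturates all of them.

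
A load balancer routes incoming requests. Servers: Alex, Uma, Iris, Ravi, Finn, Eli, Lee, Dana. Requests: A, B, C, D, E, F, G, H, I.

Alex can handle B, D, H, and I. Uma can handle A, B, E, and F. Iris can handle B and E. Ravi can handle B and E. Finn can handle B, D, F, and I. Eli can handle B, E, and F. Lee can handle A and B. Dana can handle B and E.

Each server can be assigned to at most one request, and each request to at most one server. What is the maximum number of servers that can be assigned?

6

One maximum matching: Alex→H, Uma→A, Iris→E, Ravi→B, Finn→D, Eli→F.
The set {Uma, Iris, Ravi, Eli, Lee, Dana} has only 4 neighbours ({A, B, E, F}), so by Hall's theorem at most 6 of the 8 servers can be matched.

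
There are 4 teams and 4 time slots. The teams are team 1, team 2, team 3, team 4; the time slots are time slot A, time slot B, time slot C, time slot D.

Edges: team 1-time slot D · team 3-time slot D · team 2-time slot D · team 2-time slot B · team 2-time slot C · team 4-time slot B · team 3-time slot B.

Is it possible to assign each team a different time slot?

No

The set {team 1, team 3, team 4} has only 2 neighbours ({time slot B, time slot D}), so by Hall's theorem at most 3 of the 4 teams can be matched.
Hence no matching covers every team.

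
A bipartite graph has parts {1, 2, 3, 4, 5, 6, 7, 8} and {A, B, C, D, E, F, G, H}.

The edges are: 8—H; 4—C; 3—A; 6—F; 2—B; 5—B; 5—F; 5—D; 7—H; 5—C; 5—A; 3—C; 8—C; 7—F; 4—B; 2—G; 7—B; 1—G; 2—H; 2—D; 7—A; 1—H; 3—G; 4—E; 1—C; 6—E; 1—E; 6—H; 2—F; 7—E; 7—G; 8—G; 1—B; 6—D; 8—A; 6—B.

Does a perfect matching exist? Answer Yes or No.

Yes

One maximum matching: 1-H, 2-G, 3-A, 4-B, 5-D, 6-F, 7-E, 8-C.
Every left vertex is matched, so this is a perfect matching.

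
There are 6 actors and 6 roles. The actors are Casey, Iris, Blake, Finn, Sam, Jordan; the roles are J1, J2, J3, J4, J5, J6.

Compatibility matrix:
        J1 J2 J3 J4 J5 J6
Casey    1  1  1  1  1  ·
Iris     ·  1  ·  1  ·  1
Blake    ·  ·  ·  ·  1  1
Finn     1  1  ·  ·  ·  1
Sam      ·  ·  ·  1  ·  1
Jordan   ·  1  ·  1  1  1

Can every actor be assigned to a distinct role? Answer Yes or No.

Yes

One maximum matching: Casey-J3, Iris-J2, Blake-J5, Finn-J1, Sam-J4, Jordan-J6.
Every actor is matched, so this is a perfect matching.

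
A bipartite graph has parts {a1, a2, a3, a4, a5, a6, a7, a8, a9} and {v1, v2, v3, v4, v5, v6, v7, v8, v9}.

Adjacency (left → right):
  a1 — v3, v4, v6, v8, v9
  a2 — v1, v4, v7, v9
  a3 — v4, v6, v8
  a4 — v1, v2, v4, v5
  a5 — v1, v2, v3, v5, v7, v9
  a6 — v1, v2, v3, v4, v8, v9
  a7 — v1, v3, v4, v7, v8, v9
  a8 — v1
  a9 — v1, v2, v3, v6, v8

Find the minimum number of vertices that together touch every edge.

{a1, a2, a3, a4, a5, a6, a7, a8, a9} is a vertex cover of size 9: every edge has an endpoint in this set.
No smaller cover exists because a1–v9, a2–v7, a3–v6, a4–v5, a5–v2, a6–v8, a7–v4, a8–v1, a9–v3 is a matching of size 9, and a cover must include an endpoint of each of these disjoint edges (König's theorem).

9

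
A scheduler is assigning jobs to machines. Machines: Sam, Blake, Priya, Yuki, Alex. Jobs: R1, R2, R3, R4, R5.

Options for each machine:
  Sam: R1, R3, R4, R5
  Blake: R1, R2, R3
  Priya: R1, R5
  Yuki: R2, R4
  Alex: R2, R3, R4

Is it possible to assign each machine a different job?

Yes

One maximum matching: Sam–R5, Blake–R2, Priya–R1, Yuki–R4, Alex–R3.
Every machine is matched, so this is a perfect matching.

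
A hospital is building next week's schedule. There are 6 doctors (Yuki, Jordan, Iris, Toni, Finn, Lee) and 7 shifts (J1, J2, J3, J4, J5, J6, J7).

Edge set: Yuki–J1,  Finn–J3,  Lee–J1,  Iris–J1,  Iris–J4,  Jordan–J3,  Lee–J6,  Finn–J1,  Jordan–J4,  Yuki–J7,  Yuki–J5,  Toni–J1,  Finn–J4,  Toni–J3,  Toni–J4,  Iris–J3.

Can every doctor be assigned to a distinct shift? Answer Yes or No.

No

The set {Jordan, Iris, Toni, Finn} has only 3 neighbours ({J1, J3, J4}), so by Hall's theorem at most 5 of the 6 doctors can be matched.
Hence no matching covers every doctor.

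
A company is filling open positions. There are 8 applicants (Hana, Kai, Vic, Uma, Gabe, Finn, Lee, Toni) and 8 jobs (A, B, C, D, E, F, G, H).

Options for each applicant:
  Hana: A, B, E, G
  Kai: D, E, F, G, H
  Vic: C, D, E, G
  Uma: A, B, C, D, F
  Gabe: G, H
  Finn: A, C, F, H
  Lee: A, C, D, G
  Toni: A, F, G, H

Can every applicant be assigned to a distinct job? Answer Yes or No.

One maximum matching: Hana–B, Kai–G, Vic–E, Uma–A, Gabe–H, Finn–C, Lee–D, Toni–F.
All 8 applicants are covered.

Yes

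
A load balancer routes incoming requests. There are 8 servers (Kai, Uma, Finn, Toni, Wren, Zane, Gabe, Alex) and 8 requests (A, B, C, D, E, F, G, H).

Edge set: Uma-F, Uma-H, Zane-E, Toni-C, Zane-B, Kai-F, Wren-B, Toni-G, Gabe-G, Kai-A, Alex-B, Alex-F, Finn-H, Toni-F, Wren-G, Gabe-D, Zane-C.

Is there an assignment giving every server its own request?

Yes

A valid assignment of size 8: Kai→A, Uma→F, Finn→H, Toni→C, Wren→G, Zane→E, Gabe→D, Alex→B.
Every server is matched, so this is a perfect matching.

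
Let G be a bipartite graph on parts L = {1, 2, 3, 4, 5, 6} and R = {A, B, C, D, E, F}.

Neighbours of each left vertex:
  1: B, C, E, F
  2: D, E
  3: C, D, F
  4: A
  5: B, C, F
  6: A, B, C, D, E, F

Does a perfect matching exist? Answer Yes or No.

Yes

A valid assignment of size 6: 1–B, 2–D, 3–C, 4–A, 5–F, 6–E.
Every left vertex is matched, so this is a perfect matching.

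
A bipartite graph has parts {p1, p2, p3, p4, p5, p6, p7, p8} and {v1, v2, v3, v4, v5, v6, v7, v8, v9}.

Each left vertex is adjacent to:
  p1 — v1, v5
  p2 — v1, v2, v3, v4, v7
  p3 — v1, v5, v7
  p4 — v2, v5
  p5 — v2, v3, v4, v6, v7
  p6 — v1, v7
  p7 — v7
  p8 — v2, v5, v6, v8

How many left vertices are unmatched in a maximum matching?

1

One maximum matching: p1→v5, p2→v3, p3→v1, p4→v2, p5→v6, p6→v7, p8→v8.
The set {p1, p3, p6, p7} has only 3 neighbours ({v1, v5, v7}), so by Hall's theorem at most 7 of the 8 left vertices can be matched.
That matches 7 of the 8, leaving 1 unmatched; no matching can do better.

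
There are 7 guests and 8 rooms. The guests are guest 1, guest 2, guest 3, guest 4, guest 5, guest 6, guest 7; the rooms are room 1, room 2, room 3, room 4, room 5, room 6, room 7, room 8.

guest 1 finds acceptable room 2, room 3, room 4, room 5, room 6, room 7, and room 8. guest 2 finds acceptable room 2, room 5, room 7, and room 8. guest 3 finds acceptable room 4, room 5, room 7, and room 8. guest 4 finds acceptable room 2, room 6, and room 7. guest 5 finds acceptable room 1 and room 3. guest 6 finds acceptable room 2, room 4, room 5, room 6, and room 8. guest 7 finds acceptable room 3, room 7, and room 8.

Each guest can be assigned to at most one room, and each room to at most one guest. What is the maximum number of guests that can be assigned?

A valid assignment of size 7: guest 1-room 5, guest 2-room 2, guest 3-room 8, guest 4-room 6, guest 5-room 3, guest 6-room 4, guest 7-room 7.
All 7 guests are matched, so no larger matching exists.

7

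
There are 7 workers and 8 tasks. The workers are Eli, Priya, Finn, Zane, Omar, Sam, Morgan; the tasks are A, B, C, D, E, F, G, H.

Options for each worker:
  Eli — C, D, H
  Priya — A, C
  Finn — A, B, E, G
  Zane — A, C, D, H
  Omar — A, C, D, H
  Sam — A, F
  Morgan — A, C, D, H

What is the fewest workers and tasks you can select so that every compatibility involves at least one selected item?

The 6 edges Eli–H, Priya–A, Finn–B, Zane–D, Omar–C, Sam–F form a matching, so any vertex cover needs at least 6 vertices (one per matched edge).
Conversely {Finn, Sam, A, C, D, H} meets every edge and has exactly 6 vertices, so 6 is optimal.

6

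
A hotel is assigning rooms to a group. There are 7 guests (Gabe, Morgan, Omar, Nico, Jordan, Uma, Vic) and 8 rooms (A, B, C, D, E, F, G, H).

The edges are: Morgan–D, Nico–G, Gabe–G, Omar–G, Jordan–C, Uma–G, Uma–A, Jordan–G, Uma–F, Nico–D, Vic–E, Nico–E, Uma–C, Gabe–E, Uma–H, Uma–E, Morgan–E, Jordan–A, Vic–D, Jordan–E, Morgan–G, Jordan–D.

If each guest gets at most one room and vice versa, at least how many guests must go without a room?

2

For example, pair Gabe–E, Morgan–D, Omar–G, Jordan–C, Uma–A.
The set {Gabe, Morgan, Omar, Nico, Vic} has only 3 neighbours ({D, E, G}), so by Hall's theorem at most 5 of the 7 guests can be matched.
That matches 5 of the 7, leaving 2 unmatched; no matching can do better.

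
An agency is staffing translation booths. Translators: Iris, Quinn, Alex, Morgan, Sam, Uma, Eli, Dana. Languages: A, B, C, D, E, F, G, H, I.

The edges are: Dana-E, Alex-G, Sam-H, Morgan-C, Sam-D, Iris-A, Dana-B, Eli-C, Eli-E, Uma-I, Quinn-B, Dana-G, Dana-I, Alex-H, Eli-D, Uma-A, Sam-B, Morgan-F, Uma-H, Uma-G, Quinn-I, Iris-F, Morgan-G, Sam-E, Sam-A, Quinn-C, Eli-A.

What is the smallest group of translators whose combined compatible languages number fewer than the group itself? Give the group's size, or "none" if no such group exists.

A matching saturating every translator exists, for instance Iris→A, Quinn→C, Alex→G, Morgan→F, Sam→E, Uma→I, Eli→D, Dana→B.
By Hall's marriage theorem, this means |N(S)| ≥ |S| for every subset S, so no violating subset exists.

none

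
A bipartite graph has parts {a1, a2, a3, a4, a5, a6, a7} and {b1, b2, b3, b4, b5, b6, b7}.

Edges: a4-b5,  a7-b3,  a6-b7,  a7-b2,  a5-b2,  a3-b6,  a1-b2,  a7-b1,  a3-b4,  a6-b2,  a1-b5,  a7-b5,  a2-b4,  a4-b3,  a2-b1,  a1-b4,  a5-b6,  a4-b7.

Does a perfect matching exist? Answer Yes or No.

A valid assignment of size 7: a1-b5, a2-b1, a3-b4, a4-b7, a5-b6, a6-b2, a7-b3.
Every left vertex is matched, so this is a perfect matching.

Yes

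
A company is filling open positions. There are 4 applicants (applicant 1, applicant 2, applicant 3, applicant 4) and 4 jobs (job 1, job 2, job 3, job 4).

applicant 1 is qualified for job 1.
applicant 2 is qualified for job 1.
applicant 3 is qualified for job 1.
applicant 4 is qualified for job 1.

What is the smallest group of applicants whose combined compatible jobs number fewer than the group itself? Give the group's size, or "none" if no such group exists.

2

Take S = {applicant 1, applicant 2}. Its neighbourhood is {job 1}, so |N(S)| = 1 < |S| = 2.
No single vertex violates Hall's condition since each has at least one neighbour, so 2 is the minimum.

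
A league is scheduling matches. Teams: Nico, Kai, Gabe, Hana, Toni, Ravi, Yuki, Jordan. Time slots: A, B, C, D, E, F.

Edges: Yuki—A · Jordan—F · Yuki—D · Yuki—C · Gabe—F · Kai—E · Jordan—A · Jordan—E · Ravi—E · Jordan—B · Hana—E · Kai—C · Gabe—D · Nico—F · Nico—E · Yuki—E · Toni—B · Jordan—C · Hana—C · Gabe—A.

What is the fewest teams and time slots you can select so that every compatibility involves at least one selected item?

A maximum matching has 6 edges (e.g. Nico–F, Kai–C, Gabe–A, Hana–E, Toni–B, Yuki–D).
By König's theorem the minimum vertex cover has the same size. One such cover is {A, B, C, D, E, F}.

6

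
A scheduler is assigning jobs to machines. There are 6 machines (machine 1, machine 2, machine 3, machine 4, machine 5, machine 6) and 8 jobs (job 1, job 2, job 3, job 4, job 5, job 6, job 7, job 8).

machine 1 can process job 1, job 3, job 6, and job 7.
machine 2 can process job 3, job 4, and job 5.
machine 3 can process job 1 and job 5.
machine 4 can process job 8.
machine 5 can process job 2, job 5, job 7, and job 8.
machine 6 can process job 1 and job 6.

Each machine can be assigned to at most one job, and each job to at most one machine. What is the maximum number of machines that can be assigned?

One maximum matching: machine 1–job 3, machine 2–job 4, machine 3–job 1, machine 4–job 8, machine 5–job 2, machine 6–job 6.
All 6 machines are matched, so no larger matching exists.

6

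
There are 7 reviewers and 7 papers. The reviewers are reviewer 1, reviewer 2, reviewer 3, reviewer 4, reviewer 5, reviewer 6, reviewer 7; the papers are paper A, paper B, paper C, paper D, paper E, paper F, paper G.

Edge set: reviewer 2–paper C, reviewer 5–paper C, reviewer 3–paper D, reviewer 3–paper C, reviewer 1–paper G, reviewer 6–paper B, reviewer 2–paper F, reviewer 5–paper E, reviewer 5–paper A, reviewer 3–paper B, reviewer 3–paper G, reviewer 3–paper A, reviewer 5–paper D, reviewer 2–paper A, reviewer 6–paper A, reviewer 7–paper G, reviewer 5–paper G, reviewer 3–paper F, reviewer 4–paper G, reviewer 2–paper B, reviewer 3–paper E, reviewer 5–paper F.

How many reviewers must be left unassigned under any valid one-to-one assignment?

2

For example, pair reviewer 1-paper G, reviewer 2-paper C, reviewer 3-paper D, reviewer 5-paper E, reviewer 6-paper B.
The set {reviewer 1, reviewer 4, reviewer 7} has only 1 neighbour ({paper G}), so by Hall's theorem at most 5 of the 7 reviewers can be matched.
That matches 5 of the 7, leaving 2 unmatched; no matching can do better.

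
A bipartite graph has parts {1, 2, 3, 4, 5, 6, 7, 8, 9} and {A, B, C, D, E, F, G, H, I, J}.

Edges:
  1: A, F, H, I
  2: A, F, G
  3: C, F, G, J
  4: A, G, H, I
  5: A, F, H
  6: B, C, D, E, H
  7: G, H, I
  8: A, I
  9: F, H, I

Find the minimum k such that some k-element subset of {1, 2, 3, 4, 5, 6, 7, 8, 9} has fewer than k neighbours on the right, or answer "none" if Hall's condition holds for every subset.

6

Take S = {1, 2, 4, 5, 7, 8}. Its neighbourhood is {A, F, G, H, I}, so |N(S)| = 5 < |S| = 6.
Every subset of size less than 6 has at least as many neighbours as members, so 6 is the minimum.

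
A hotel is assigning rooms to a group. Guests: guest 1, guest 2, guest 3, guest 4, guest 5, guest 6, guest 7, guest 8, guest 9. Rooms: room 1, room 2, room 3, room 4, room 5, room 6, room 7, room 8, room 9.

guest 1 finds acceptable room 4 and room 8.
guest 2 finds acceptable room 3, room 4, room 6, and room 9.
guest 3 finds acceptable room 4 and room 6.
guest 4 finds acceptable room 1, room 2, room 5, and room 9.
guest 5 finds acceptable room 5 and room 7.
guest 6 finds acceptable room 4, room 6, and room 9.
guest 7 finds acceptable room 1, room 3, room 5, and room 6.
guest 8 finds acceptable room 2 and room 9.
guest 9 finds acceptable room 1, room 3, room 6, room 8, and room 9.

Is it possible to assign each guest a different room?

A valid assignment of size 9: guest 1-room 4, guest 2-room 3, guest 3-room 6, guest 4-room 5, guest 5-room 7, guest 6-room 9, guest 7-room 1, guest 8-room 2, guest 9-room 8.
All 9 guests are covered.

Yes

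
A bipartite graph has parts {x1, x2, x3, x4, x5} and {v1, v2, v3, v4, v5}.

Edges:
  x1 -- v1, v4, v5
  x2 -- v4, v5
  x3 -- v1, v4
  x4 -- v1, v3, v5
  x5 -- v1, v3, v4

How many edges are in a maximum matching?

One maximum matching: x1→v4, x2→v5, x3→v1, x4→v3.
The set {x1, x2, x3, x4, x5} has only 4 neighbours ({v1, v3, v4, v5}), so by Hall's theorem at most 4 of the 5 left vertices can be matched.

4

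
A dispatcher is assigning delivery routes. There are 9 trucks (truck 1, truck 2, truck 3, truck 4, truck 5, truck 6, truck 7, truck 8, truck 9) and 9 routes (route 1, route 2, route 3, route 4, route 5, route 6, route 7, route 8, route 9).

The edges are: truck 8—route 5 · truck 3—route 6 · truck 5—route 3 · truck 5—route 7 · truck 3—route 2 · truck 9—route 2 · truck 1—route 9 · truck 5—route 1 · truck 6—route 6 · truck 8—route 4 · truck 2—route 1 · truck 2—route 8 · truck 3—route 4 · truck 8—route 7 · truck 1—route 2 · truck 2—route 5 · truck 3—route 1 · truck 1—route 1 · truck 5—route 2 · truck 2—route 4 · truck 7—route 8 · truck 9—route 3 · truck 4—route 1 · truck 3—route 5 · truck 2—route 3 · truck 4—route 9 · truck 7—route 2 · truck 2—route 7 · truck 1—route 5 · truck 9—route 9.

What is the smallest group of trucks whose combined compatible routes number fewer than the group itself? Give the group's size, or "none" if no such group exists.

none

A matching saturating every truck exists, for instance truck 1→route 5, truck 2→route 3, truck 3→route 1, truck 4→route 9, truck 5→route 7, truck 6→route 6, truck 7→route 8, truck 8→route 4, truck 9→route 2.
By Hall's marriage theorem, this means |N(S)| ≥ |S| for every subset S, so no violating subset exists.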